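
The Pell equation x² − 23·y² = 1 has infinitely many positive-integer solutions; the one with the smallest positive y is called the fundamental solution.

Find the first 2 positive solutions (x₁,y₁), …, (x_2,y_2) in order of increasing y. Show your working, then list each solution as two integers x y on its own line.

√23 → a₀=4, period (1,3,1,8); ℓ=4 even so k=3
i=0: a=4 ⇒ p=4, q=1
…
i=2: a=3 ⇒ p=19, q=4
i=3: a=1 ⇒ p=24, q=5
→ (24, 5).  Check: 24²=576, 23·5²=575, difference 1.
(x_2, y_2) = (24·24 + 23·5·5, 24·5 + 5·24) = (1151, 240)

24 5
1151 240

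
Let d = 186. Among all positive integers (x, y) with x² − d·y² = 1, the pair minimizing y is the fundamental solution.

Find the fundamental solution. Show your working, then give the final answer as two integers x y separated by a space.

7501 550

d=186: √d = [13; 1,1,1,3,4,3,1,1,1,26] (ℓ=10, even), read p_9/q_9
k=0  a_k=13  p_k/q_k = 13/1
k=1  a_k=1  p_k/q_k = 14/1
k=2  a_k=1  p_k/q_k = 27/2
k=3  a_k=1  p_k/q_k = 41/3
k=4  a_k=3  p_k/q_k = 150/11
k=5  a_k=4  p_k/q_k = 641/47
k=6  a_k=3  p_k/q_k = 2073/152
k=7  a_k=1  p_k/q_k = 2714/199
k=8  a_k=1  p_k/q_k = 4787/351
k=9  a_k=1  p_k/q_k = 7501/550
fundamental: x₁=7501, y₁=550  (since 56265001 − 186·302500 = 1)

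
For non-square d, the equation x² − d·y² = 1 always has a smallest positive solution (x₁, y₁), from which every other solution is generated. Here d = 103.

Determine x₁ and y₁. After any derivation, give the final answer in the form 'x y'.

√103 = [10; 6,1,2,1,1,9,1,1,2,1,6,20, …], period ℓ=12 (even) → k=11
k=0  a_k=10  p_k/q_k = 10/1
k=1  a_k=6  p_k/q_k = 61/6
k=2  a_k=1  p_k/q_k = 71/7
k=3  a_k=2  p_k/q_k = 203/20
…
k=6  a_k=9  p_k/q_k = 4567/450
k=7  a_k=1  p_k/q_k = 5044/497
k=8  a_k=1  p_k/q_k = 9611/947
k=9  a_k=2  p_k/q_k = 24266/2391
k=10  a_k=1  p_k/q_k = 33877/3338
k=11  a_k=6  p_k/q_k = 227528/22419
fundamental: x₁=227528, y₁=22419  (since 51768990784 − 103·502611561 = 1)

227528 22419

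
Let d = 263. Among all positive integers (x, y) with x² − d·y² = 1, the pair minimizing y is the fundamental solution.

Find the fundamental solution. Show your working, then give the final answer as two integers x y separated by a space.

139128 8579

√263 → a₀=16, period (4,1,1,1,1,15,1,1,1,1,4,32); ℓ=12 even so k=11
step 0: (16, 1)  from 16·(1,0) + (0,1)
step 1: (65, 4)  from 4·(16,1) + (1,0)
…
step 3: (146, 9)  from 1·(81,5) + (65,4)
step 4: (227, 14)  from 1·(146,9) + (81,5)
…
step 7: (6195, 382)  from 1·(5822,359) + (373,23)
…
step 9: (18212, 1123)  from 1·(12017,741) + (6195,382)
step 10: (30229, 1864)  from 1·(18212,1123) + (12017,741)
step 11: (139128, 8579)  from 4·(30229,1864) + (18212,1123)
(x₁, y₁) = (139128, 8579);  139128² − 263·8579² = 1 ✓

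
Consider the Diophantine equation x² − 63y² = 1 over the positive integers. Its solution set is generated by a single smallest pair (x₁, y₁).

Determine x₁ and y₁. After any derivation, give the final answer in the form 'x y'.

8 1

√63 → a₀=7, period (1,14); ℓ=2 even so k=1
i=0: a=7 ⇒ p=7, q=1
i=1: a=1 ⇒ p=8, q=1
fundamental: x₁=8, y₁=1  (since 64 − 63·1 = 1)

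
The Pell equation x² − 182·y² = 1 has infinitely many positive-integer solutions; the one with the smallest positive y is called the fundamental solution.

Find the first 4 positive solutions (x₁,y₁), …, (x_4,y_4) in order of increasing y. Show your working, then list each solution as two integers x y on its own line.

27 2
1457 108
78651 5830
4245697 314712

√182 → a₀=13, period (2,26); ℓ=2 even so k=1
k=0  a_k=13  p_k/q_k = 13/1
k=1  a_k=2  p_k/q_k = 27/2
(x₁, y₁) = (27, 2);  27² − 182·2² = 1 ✓
n=2: (27,2)∘(27,2) = (27·27+182·2·2, 27·2+2·27) = (1457,108)
n=3: (1457,108)∘(27,2) = (27·1457+182·2·108, 27·108+2·1457) = (78651,5830)
n=4: (78651,5830)∘(27,2) = (27·78651+182·2·5830, 27·5830+2·78651) = (4245697,314712)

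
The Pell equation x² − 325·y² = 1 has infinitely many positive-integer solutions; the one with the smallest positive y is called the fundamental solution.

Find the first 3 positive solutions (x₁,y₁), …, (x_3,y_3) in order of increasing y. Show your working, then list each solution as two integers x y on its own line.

649 36
842401 46728
1093435849 60652908

d=325: √d = [18; 36] (ℓ=1, odd), read p_1/q_1
step 0: (18, 1)  from 18·(1,0) + (0,1)
step 1: (649, 36)  from 36·(18,1) + (1,0)
(x₁, y₁) = (649, 36);  649² − 325·36² = 1 ✓
(x_2, y_2) = (649·649 + 325·36·36, 649·36 + 36·649) = (842401, 46728)
(x_3, y_3) = (649·842401 + 325·36·46728, 649·46728 + 36·842401) = (1093435849, 60652908)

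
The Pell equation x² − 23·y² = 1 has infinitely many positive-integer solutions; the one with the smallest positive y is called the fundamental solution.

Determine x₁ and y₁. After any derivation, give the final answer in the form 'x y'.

d=23: √d = [4; 1,3,1,8] (ℓ=4, even), read p_3/q_3
a_0=4:  p_0=4·1+0=4,  q_0=4·0+1=1
…
a_2=3:  p_2=3·5+4=19,  q_2=3·1+1=4
a_3=1:  p_3=1·19+5=24,  q_3=1·4+1=5
(x₁, y₁) = (24, 5);  24² − 23·5² = 1 ✓

24 5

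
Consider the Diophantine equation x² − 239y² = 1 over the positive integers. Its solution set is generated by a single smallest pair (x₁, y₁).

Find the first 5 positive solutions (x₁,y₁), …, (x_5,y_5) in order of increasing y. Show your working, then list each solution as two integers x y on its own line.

√239 → a₀=15, period (2,5,1,2,4,15,4,2,1,5,2,30); ℓ=12 even so k=11
a_0=15:  p_0=15·1+0=15,  q_0=15·0+1=1
…
a_2=5:  p_2=5·31+15=170,  q_2=5·2+1=11
a_3=1:  p_3=1·170+31=201,  q_3=1·11+2=13
…
a_6=15:  p_6=15·2489+572=37907,  q_6=15·161+37=2452
…
a_8=2:  p_8=2·154117+37907=346141,  q_8=2·9969+2452=22390
a_9=1:  p_9=1·346141+154117=500258,  q_9=1·22390+9969=32359
a_10=5:  p_10=5·500258+346141=2847431,  q_10=5·32359+22390=184185
a_11=2:  p_11=2·2847431+500258=6195120,  q_11=2·184185+32359=400729
(x₁, y₁) = (6195120, 400729);  6195120² − 239·400729² = 1 ✓
k=2:  x_2 = 6195120·6195120+239·400729·400729 = 76759023628799,  y_2 = 6195120·400729+400729·6195120 = 4965128484960
k=3:  x_3 = 6195120·76759023628799+239·400729·4965128484960 = 951062724926484326640,  y_3 = 6195120·4965128484960+400729·76759023628799 = 61519133559490389671
k=4:  x_4 = 6195120·951062724926484326640+239·400729·61519133559490389671 = 11783895416893046404284364801,  y_4 = 6195120·61519133559490389671+400729·951062724926484326640 = 762236829394135240588726080
k=5:  x_5 = 6195120·11783895416893046404284364801+239·400729·762236829394135240588726080 = 146005292350203948217495381647615600,  y_5 = 6195120·762236829394135240588726080+400729·11783895416893046404284364801 = 9444297253032328704218497935069529

6195120 400729
76759023628799 4965128484960
951062724926484326640 61519133559490389671
11783895416893046404284364801 762236829394135240588726080
146005292350203948217495381647615600 9444297253032328704218497935069529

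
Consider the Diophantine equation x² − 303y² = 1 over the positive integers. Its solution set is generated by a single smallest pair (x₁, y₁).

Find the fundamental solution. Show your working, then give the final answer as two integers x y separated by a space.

2524 145

√303 → a₀=17, period (2,2,5,2,2,34); ℓ=6 even so k=5
k=0  a_k=17  p_k/q_k = 17/1
k=1  a_k=2  p_k/q_k = 35/2
k=2  a_k=2  p_k/q_k = 87/5
k=3  a_k=5  p_k/q_k = 470/27
k=4  a_k=2  p_k/q_k = 1027/59
k=5  a_k=2  p_k/q_k = 2524/145
(x₁, y₁) = (2524, 145);  2524² − 303·145² = 1 ✓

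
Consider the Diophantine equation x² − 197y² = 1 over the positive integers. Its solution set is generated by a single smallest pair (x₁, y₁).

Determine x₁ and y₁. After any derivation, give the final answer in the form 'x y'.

√197 → a₀=14, period (28); ℓ=1 odd so k=1
k=0  a_k=14  p_k/q_k = 14/1
k=1  a_k=28  p_k/q_k = 393/28
fundamental: x₁=393, y₁=28  (since 154449 − 197·784 = 1)

393 28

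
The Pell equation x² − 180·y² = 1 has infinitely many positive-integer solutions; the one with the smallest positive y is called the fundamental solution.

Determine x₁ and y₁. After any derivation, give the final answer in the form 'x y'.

161 12

√180 → a₀=13, period (2,2,2,26); ℓ=4 even so k=3
i=0: a=13 ⇒ p=13, q=1
i=1: a=2 ⇒ p=27, q=2
i=2: a=2 ⇒ p=67, q=5
i=3: a=2 ⇒ p=161, q=12
fundamental: x₁=161, y₁=12  (since 25921 − 180·144 = 1)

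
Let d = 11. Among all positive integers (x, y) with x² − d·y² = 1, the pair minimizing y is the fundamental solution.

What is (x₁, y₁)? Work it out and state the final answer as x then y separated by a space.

√11 = [3; 3,6, …], period ℓ=2 (even) → k=1
k=0  a_k=3  p_k/q_k = 3/1
k=1  a_k=3  p_k/q_k = 10/3
→ (10, 3).  Check: 10²=100, 11·3²=99, difference 1.

10 3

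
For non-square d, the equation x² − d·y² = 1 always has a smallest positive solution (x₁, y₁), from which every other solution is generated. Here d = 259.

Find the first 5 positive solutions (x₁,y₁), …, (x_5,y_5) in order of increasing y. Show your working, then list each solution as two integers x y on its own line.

847225 52644
1435580401249 89202625800
2432519210895520825 151149389286757356
4121782176900479681520001 256115082676856799248400
6984153809646585277140670173625 433974201841648854097164622644

√259 = [16; 10,1,2,3,4,3,2,1,10,32, …], period ℓ=10 (even) → k=9
i=0: a=16 ⇒ p=16, q=1
i=1: a=10 ⇒ p=161, q=10
i=2: a=1 ⇒ p=177, q=11
i=3: a=2 ⇒ p=515, q=32
…
i=5: a=4 ⇒ p=7403, q=460
i=6: a=3 ⇒ p=23931, q=1487
i=7: a=2 ⇒ p=55265, q=3434
i=8: a=1 ⇒ p=79196, q=4921
i=9: a=10 ⇒ p=847225, q=52644
(x₁, y₁) = (847225, 52644);  847225² − 259·52644² = 1 ✓
k=2:  x_2 = 847225·847225+259·52644·52644 = 1435580401249,  y_2 = 847225·52644+52644·847225 = 89202625800
k=3:  x_3 = 847225·1435580401249+259·52644·89202625800 = 2432519210895520825,  y_3 = 847225·89202625800+52644·1435580401249 = 151149389286757356
k=4:  x_4 = 847225·2432519210895520825+259·52644·151149389286757356 = 4121782176900479681520001,  y_4 = 847225·151149389286757356+52644·2432519210895520825 = 256115082676856799248400
k=5:  x_5 = 847225·4121782176900479681520001+259·52644·256115082676856799248400 = 6984153809646585277140670173625,  y_5 = 847225·256115082676856799248400+52644·4121782176900479681520001 = 433974201841648854097164622644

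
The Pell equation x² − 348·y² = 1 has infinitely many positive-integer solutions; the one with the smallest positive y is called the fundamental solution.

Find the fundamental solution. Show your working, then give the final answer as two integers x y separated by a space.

[18; 1,1,1,8,1,1,1,36] for √348; ℓ=8 ⇒ convergent index 7
i=0: a=18 ⇒ p=18, q=1
i=1: a=1 ⇒ p=19, q=1
i=2: a=1 ⇒ p=37, q=2
i=3: a=1 ⇒ p=56, q=3
i=4: a=8 ⇒ p=485, q=26
i=5: a=1 ⇒ p=541, q=29
i=6: a=1 ⇒ p=1026, q=55
i=7: a=1 ⇒ p=1567, q=84
(x₁, y₁) = (1567, 84);  1567² − 348·84² = 1 ✓

1567 84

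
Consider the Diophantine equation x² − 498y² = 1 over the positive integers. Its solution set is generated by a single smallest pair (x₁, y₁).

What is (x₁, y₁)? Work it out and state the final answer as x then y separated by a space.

√498 = [22; 3,6,22,6,3,44, …], period ℓ=6 (even) → k=5
a_0=22:  p_0=22·1+0=22,  q_0=22·0+1=1
a_1=3:  p_1=3·22+1=67,  q_1=3·1+0=3
…
a_4=6:  p_4=6·9395+424=56794,  q_4=6·421+19=2545
a_5=3:  p_5=3·56794+9395=179777,  q_5=3·2545+421=8056
fundamental: x₁=179777, y₁=8056  (since 32319769729 − 498·64899136 = 1)

179777 8056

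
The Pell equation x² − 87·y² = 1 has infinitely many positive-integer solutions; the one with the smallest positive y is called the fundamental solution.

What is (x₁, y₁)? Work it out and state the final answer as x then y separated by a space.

√87 → a₀=9, period (3,18); ℓ=2 even so k=1
a_0=9:  p_0=9·1+0=9,  q_0=9·0+1=1
a_1=3:  p_1=3·9+1=28,  q_1=3·1+0=3
fundamental: x₁=28, y₁=3  (since 784 − 87·9 = 1)

28 3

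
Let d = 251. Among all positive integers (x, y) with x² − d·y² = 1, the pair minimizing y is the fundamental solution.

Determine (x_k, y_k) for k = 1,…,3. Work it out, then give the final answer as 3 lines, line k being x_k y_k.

[15; 1,5,2,1,2,…,5,1,30] for √251; ℓ=14 ⇒ convergent index 13
k=0  a_k=15  p_k/q_k = 15/1
k=1  a_k=1  p_k/q_k = 16/1
…
k=5  a_k=2  p_k/q_k = 808/51
…
k=7  a_k=15  p_k/q_k = 29563/1866
…
k=9  a_k=2  p_k/q_k = 151649/9572
…
k=12  a_k=5  p_k/q_k = 3097857/195535
k=13  a_k=1  p_k/q_k = 3674890/231957
→ (3674890, 231957).  Check: 3674890²=13504816512100, 251·231957²=13504816512099, difference 1.
k=2:  x_2 = 3674890·3674890+251·231957·231957 = 27009633024199,  y_2 = 3674890·231957+231957·3674890 = 1704832919460
k=3:  x_3 = 3674890·27009633024199+251·231957·1704832919460 = 198514860608593651330,  y_3 = 3674890·1704832919460+231957·27009633024199 = 12530146894788486843

3674890 231957
27009633024199 1704832919460
198514860608593651330 12530146894788486843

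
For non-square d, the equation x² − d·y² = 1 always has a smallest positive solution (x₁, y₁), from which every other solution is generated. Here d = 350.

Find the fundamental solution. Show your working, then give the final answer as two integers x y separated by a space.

449 24

√350 = [18; 1,2,2,2,1,36, …], period ℓ=6 (even) → k=5
k=0  a_k=18  p_k/q_k = 18/1
…
k=4  a_k=2  p_k/q_k = 318/17
k=5  a_k=1  p_k/q_k = 449/24
fundamental: x₁=449, y₁=24  (since 201601 − 350·576 = 1)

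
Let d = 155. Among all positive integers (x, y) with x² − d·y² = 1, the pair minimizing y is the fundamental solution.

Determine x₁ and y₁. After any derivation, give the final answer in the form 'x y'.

249 20

d=155: √d = [12; 2,4,2,24] (ℓ=4, even), read p_3/q_3
i=0: a=12 ⇒ p=12, q=1
…
i=2: a=4 ⇒ p=112, q=9
i=3: a=2 ⇒ p=249, q=20
→ (249, 20).  Check: 249²=62001, 155·20²=62000, difference 1.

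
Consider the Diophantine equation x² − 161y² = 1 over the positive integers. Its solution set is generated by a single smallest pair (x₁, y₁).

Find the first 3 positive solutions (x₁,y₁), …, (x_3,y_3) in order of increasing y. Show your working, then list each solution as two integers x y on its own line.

[12; 1,2,4,1,2,1,4,2,1,24] for √161; ℓ=10 ⇒ convergent index 9
i=0: a=12 ⇒ p=12, q=1
…
i=8: a=2 ⇒ p=8108, q=639
i=9: a=1 ⇒ p=11775, q=928
fundamental: x₁=11775, y₁=928  (since 138650625 − 161·861184 = 1)
(11775+928√161)^2 = 277301249 + 21854400√161
(11775+928√161)^3 = 6530444402175 + 514671119072√161

11775 928
277301249 21854400
6530444402175 514671119072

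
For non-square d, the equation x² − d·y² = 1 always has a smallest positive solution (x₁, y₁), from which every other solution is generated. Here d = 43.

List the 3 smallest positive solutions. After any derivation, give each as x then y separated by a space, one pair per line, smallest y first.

√43 = [6; 1,1,3,1,5,1,3,1,1,12, …], period ℓ=10 (even) → k=9
i=0: a=6 ⇒ p=6, q=1
i=1: a=1 ⇒ p=7, q=1
…
i=3: a=3 ⇒ p=46, q=7
i=4: a=1 ⇒ p=59, q=9
…
i=6: a=1 ⇒ p=400, q=61
i=7: a=3 ⇒ p=1541, q=235
i=8: a=1 ⇒ p=1941, q=296
i=9: a=1 ⇒ p=3482, q=531
→ (3482, 531).  Check: 3482²=12124324, 43·531²=12124323, difference 1.
(x_2, y_2) = (3482·3482 + 43·531·531, 3482·531 + 531·3482) = (24248647, 3697884)
(x_3, y_3) = (3482·24248647 + 43·531·3697884, 3482·3697884 + 531·24248647) = (168867574226, 25752063645)

3482 531
24248647 3697884
168867574226 25752063645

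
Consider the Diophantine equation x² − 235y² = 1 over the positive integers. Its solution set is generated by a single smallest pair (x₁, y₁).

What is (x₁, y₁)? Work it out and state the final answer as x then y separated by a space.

46 3

[15; 3,30] for √235; ℓ=2 ⇒ convergent index 1
a_0=15:  p_0=15·1+0=15,  q_0=15·0+1=1
a_1=3:  p_1=3·15+1=46,  q_1=3·1+0=3
fundamental: x₁=46, y₁=3  (since 2116 − 235·9 = 1)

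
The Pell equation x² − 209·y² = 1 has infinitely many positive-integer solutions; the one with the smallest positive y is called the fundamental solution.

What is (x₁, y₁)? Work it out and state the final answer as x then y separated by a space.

d=209: √d = [14; 2,5,3,2,3,5,2,28] (ℓ=8, even), read p_7/q_7
i=0: a=14 ⇒ p=14, q=1
…
i=2: a=5 ⇒ p=159, q=11
i=3: a=3 ⇒ p=506, q=35
i=4: a=2 ⇒ p=1171, q=81
…
i=6: a=5 ⇒ p=21266, q=1471
i=7: a=2 ⇒ p=46551, q=3220
(x₁, y₁) = (46551, 3220);  46551² − 209·3220² = 1 ✓

46551 3220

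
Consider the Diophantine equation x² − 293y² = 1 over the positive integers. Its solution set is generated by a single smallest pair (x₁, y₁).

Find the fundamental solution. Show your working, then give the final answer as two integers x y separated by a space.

√293 = [17; 8,1,1,8,34, …], period ℓ=5 (odd) → k=9
step 0: (17, 1)  from 17·(1,0) + (0,1)
…
step 3: (291, 17)  from 1·(154,9) + (137,8)
…
step 7: (764593, 44668)  from 1·(679914,39721) + (84679,4947)
step 8: (1444507, 84389)  from 1·(764593,44668) + (679914,39721)
step 9: (12320649, 719780)  from 8·(1444507,84389) + (764593,44668)
→ (12320649, 719780).  Check: 12320649²=151798391781201, 293·719780²=151798391781200, difference 1.

12320649 719780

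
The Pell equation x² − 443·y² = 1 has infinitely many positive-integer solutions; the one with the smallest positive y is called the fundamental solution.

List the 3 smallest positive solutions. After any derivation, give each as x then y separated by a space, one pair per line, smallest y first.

[21; 21,42] for √443; ℓ=2 ⇒ convergent index 1
step 0: (21, 1)  from 21·(1,0) + (0,1)
step 1: (442, 21)  from 21·(21,1) + (1,0)
(x₁, y₁) = (442, 21);  442² − 443·21² = 1 ✓
k=2:  x_2 = 442·442+443·21·21 = 390727,  y_2 = 442·21+21·442 = 18564
k=3:  x_3 = 442·390727+443·21·18564 = 345402226,  y_3 = 442·18564+21·390727 = 16410555

442 21
390727 18564
345402226 16410555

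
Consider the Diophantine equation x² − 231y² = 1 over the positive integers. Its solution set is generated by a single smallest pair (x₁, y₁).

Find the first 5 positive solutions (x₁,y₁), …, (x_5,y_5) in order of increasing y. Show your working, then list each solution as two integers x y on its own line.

76 5
11551 760
1755676 115515
266851201 17557520
40559626876 2668627525

√231 → a₀=15, period (5,30); ℓ=2 even so k=1
a_0=15:  p_0=15·1+0=15,  q_0=15·0+1=1
a_1=5:  p_1=5·15+1=76,  q_1=5·1+0=5
fundamental: x₁=76, y₁=5  (since 5776 − 231·25 = 1)
n=2: (76,5)∘(76,5) = (76·76+231·5·5, 76·5+5·76) = (11551,760)
n=3: (11551,760)∘(76,5) = (76·11551+231·5·760, 76·760+5·11551) = (1755676,115515)
n=4: (1755676,115515)∘(76,5) = (76·1755676+231·5·115515, 76·115515+5·1755676) = (266851201,17557520)
n=5: (266851201,17557520)∘(76,5) = (76·266851201+231·5·17557520, 76·17557520+5·266851201) = (40559626876,2668627525)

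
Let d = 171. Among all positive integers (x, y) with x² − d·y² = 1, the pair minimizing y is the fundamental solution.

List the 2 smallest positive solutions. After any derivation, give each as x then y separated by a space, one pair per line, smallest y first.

√171 = [13; 13,26, …], period ℓ=2 (even) → k=1
step 0: (13, 1)  from 13·(1,0) + (0,1)
step 1: (170, 13)  from 13·(13,1) + (1,0)
fundamental: x₁=170, y₁=13  (since 28900 − 171·169 = 1)
n=2: (170,13)∘(170,13) = (170·170+171·13·13, 170·13+13·170) = (57799,4420)

170 13
57799 4420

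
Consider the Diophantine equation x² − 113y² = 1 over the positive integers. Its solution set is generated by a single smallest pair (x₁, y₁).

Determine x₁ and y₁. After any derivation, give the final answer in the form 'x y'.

d=113: √d = [10; 1,1,1,2,2,1,1,1,20] (ℓ=9, odd), read p_17/q_17
k=0  a_k=10  p_k/q_k = 10/1
…
k=2  a_k=1  p_k/q_k = 21/2
k=3  a_k=1  p_k/q_k = 32/3
…
k=6  a_k=1  p_k/q_k = 287/27
…
k=9  a_k=20  p_k/q_k = 16009/1506
k=10  a_k=1  p_k/q_k = 16785/1579
…
k=14  a_k=2  p_k/q_k = 313483/29490
k=15  a_k=1  p_k/q_k = 445435/41903
k=16  a_k=1  p_k/q_k = 758918/71393
k=17  a_k=1  p_k/q_k = 1204353/113296
fundamental: x₁=1204353, y₁=113296  (since 1450466148609 − 113·12835983616 = 1)

1204353 113296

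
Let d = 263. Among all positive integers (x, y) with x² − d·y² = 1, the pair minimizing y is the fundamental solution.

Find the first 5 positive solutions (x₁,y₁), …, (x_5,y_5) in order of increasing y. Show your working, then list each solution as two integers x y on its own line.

139128 8579
38713200767 2387158224
10772180392483224 664241098768765
2997423827252098776577 184829071176614315616
834051164465087816782726488 51429798028655751907276931

[16; 4,1,1,1,1,15,1,1,1,1,4,32] for √263; ℓ=12 ⇒ convergent index 11
a_0=16:  p_0=16·1+0=16,  q_0=16·0+1=1
a_1=4:  p_1=4·16+1=65,  q_1=4·1+0=4
a_2=1:  p_2=1·65+16=81,  q_2=1·4+1=5
a_3=1:  p_3=1·81+65=146,  q_3=1·5+4=9
a_4=1:  p_4=1·146+81=227,  q_4=1·9+5=14
a_5=1:  p_5=1·227+146=373,  q_5=1·14+9=23
…
a_8=1:  p_8=1·6195+5822=12017,  q_8=1·382+359=741
a_9=1:  p_9=1·12017+6195=18212,  q_9=1·741+382=1123
a_10=1:  p_10=1·18212+12017=30229,  q_10=1·1123+741=1864
a_11=4:  p_11=4·30229+18212=139128,  q_11=4·1864+1123=8579
fundamental: x₁=139128, y₁=8579  (since 19356600384 − 263·73599241 = 1)
(139128+8579√263)^2 = 38713200767 + 2387158224√263
(139128+8579√263)^3 = 10772180392483224 + 664241098768765√263
(139128+8579√263)^4 = 2997423827252098776577 + 184829071176614315616√263
(139128+8579√263)^5 = 834051164465087816782726488 + 51429798028655751907276931√263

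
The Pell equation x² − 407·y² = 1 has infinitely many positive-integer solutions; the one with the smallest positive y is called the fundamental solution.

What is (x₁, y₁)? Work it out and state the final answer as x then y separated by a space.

2663 132

d=407: √d = [20; 5,1,2,1,5,40] (ℓ=6, even), read p_5/q_5
i=0: a=20 ⇒ p=20, q=1
…
i=2: a=1 ⇒ p=121, q=6
i=3: a=2 ⇒ p=343, q=17
i=4: a=1 ⇒ p=464, q=23
i=5: a=5 ⇒ p=2663, q=132
(x₁, y₁) = (2663, 132);  2663² − 407·132² = 1 ✓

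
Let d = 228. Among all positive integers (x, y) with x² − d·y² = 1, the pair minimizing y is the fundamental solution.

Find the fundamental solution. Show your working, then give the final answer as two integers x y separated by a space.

d=228: √d = [15; 10,30] (ℓ=2, even), read p_1/q_1
i=0: a=15 ⇒ p=15, q=1
i=1: a=10 ⇒ p=151, q=10
fundamental: x₁=151, y₁=10  (since 22801 − 228·100 = 1)

151 10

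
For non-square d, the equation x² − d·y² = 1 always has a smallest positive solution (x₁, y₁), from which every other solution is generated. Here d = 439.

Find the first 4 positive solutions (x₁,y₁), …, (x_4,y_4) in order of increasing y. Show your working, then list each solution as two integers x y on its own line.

440 21
387199 18480
340734680 16262379
299846131201 14310875040

d=439: √d = [20; 1,19,1,40] (ℓ=4, even), read p_3/q_3
k=0  a_k=20  p_k/q_k = 20/1
k=1  a_k=1  p_k/q_k = 21/1
k=2  a_k=19  p_k/q_k = 419/20
k=3  a_k=1  p_k/q_k = 440/21
fundamental: x₁=440, y₁=21  (since 193600 − 439·441 = 1)
n=2: (440,21)∘(440,21) = (440·440+439·21·21, 440·21+21·440) = (387199,18480)
n=3: (387199,18480)∘(440,21) = (440·387199+439·21·18480, 440·18480+21·387199) = (340734680,16262379)
n=4: (340734680,16262379)∘(440,21) = (440·340734680+439·21·16262379, 440·16262379+21·340734680) = (299846131201,14310875040)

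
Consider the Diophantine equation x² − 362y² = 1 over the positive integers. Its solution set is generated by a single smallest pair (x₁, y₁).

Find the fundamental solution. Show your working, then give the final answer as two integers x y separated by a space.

723 38

√362 = [19; 38, …], period ℓ=1 (odd) → k=1
a_0=19:  p_0=19·1+0=19,  q_0=19·0+1=1
a_1=38:  p_1=38·19+1=723,  q_1=38·1+0=38
fundamental: x₁=723, y₁=38  (since 522729 − 362·1444 = 1)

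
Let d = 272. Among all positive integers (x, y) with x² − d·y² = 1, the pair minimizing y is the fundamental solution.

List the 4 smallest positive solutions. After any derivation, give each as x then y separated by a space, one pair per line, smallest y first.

√272 = [16; 2,32, …], period ℓ=2 (even) → k=1
k=0  a_k=16  p_k/q_k = 16/1
k=1  a_k=2  p_k/q_k = 33/2
fundamental: x₁=33, y₁=2  (since 1089 − 272·4 = 1)
n=2: (33,2)∘(33,2) = (33·33+272·2·2, 33·2+2·33) = (2177,132)
n=3: (2177,132)∘(33,2) = (33·2177+272·2·132, 33·132+2·2177) = (143649,8710)
n=4: (143649,8710)∘(33,2) = (33·143649+272·2·8710, 33·8710+2·143649) = (9478657,574728)

33 2
2177 132
143649 8710
9478657 574728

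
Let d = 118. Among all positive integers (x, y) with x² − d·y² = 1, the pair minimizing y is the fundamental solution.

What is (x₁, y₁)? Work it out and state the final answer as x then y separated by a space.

306917 28254

[10; 1,6,3,2,10,2,3,6,1,20] for √118; ℓ=10 ⇒ convergent index 9
i=0: a=10 ⇒ p=10, q=1
i=1: a=1 ⇒ p=11, q=1
i=2: a=6 ⇒ p=76, q=7
i=3: a=3 ⇒ p=239, q=22
i=4: a=2 ⇒ p=554, q=51
i=5: a=10 ⇒ p=5779, q=532
…
i=7: a=3 ⇒ p=42115, q=3877
i=8: a=6 ⇒ p=264802, q=24377
i=9: a=1 ⇒ p=306917, q=28254
(x₁, y₁) = (306917, 28254);  306917² − 118·28254² = 1 ✓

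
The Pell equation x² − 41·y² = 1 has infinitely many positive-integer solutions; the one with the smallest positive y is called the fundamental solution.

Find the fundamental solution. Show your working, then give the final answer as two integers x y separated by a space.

√41 → a₀=6, period (2,2,12); ℓ=3 odd so k=5
k=0  a_k=6  p_k/q_k = 6/1
…
k=2  a_k=2  p_k/q_k = 32/5
…
k=4  a_k=2  p_k/q_k = 826/129
k=5  a_k=2  p_k/q_k = 2049/320
fundamental: x₁=2049, y₁=320  (since 4198401 − 41·102400 = 1)

2049 320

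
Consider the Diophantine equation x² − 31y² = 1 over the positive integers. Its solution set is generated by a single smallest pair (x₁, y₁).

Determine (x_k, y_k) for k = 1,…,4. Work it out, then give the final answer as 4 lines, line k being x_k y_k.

1520 273
4620799 829920
14047227440 2522956527
42703566796801 7669787012160

√31 = [5; 1,1,3,5,3,1,1,10, …], period ℓ=8 (even) → k=7
k=0  a_k=5  p_k/q_k = 5/1
…
k=2  a_k=1  p_k/q_k = 11/2
k=3  a_k=3  p_k/q_k = 39/7
…
k=5  a_k=3  p_k/q_k = 657/118
k=6  a_k=1  p_k/q_k = 863/155
k=7  a_k=1  p_k/q_k = 1520/273
(x₁, y₁) = (1520, 273);  1520² − 31·273² = 1 ✓
(x_2, y_2) = (1520·1520 + 31·273·273, 1520·273 + 273·1520) = (4620799, 829920)
(x_3, y_3) = (1520·4620799 + 31·273·829920, 1520·829920 + 273·4620799) = (14047227440, 2522956527)
(x_4, y_4) = (1520·14047227440 + 31·273·2522956527, 1520·2522956527 + 273·14047227440) = (42703566796801, 7669787012160)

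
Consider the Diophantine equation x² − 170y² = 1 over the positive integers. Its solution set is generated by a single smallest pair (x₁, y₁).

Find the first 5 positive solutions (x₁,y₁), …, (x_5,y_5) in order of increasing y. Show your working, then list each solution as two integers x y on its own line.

339 26
229841 17628
155831859 11951758
105653770561 8103274296
71633100608499 5494008020930

[13; 26] for √170; ℓ=1 ⇒ convergent index 1
step 0: (13, 1)  from 13·(1,0) + (0,1)
step 1: (339, 26)  from 26·(13,1) + (1,0)
(x₁, y₁) = (339, 26);  339² − 170·26² = 1 ✓
(x_2, y_2) = (339·339 + 170·26·26, 339·26 + 26·339) = (229841, 17628)
(x_3, y_3) = (339·229841 + 170·26·17628, 339·17628 + 26·229841) = (155831859, 11951758)
(x_4, y_4) = (339·155831859 + 170·26·11951758, 339·11951758 + 26·155831859) = (105653770561, 8103274296)
(x_5, y_5) = (339·105653770561 + 170·26·8103274296, 339·8103274296 + 26·105653770561) = (71633100608499, 5494008020930)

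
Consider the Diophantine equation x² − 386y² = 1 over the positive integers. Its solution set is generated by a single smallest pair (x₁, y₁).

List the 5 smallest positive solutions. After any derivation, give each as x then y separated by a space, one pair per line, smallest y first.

d=386: √d = [19; 1,1,1,4,1,18,1,4,1,1,1,38] (ℓ=12, even), read p_11/q_11
k=0  a_k=19  p_k/q_k = 19/1
…
k=3  a_k=1  p_k/q_k = 59/3
k=4  a_k=4  p_k/q_k = 275/14
…
k=7  a_k=1  p_k/q_k = 6621/337
…
k=10  a_k=1  p_k/q_k = 72163/3673
k=11  a_k=1  p_k/q_k = 111555/5678
fundamental: x₁=111555, y₁=5678  (since 12444518025 − 386·32239684 = 1)
n=2: (111555,5678)∘(111555,5678) = (111555·111555+386·5678·5678, 111555·5678+5678·111555) = (24889036049,1266818580)
n=3: (24889036049,1266818580)∘(111555,5678) = (111555·24889036049+386·5678·1266818580, 111555·1266818580+5678·24889036049) = (5552992832780835,282639893378122)
n=4: (5552992832780835,282639893378122)∘(111555,5678) = (111555·5552992832780835+386·5678·282639893378122, 111555·282639893378122+5678·5552992832780835) = (1238928230896843060801,63059786610325980840)
n=5: (1238928230896843060801,63059786610325980840)∘(111555,5678) = (111555·1238928230896843060801+386·5678·63059786610325980840, 111555·63059786610325980840+5678·1238928230896843060801) = (276417277589841662462530275,14069268990347189691834278)

111555 5678
24889036049 1266818580
5552992832780835 282639893378122
1238928230896843060801 63059786610325980840
276417277589841662462530275 14069268990347189691834278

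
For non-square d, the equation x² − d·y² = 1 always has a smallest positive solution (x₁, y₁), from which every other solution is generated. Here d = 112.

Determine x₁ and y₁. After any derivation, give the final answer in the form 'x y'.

127 12

[10; 1,1,2,1,1,20] for √112; ℓ=6 ⇒ convergent index 5
k=0  a_k=10  p_k/q_k = 10/1
…
k=3  a_k=2  p_k/q_k = 53/5
k=4  a_k=1  p_k/q_k = 74/7
k=5  a_k=1  p_k/q_k = 127/12
fundamental: x₁=127, y₁=12  (since 16129 − 112·144 = 1)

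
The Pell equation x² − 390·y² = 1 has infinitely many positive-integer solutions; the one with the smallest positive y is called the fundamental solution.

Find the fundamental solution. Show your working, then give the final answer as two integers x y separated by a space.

79 4

d=390: √d = [19; 1,2,1,38] (ℓ=4, even), read p_3/q_3
k=0  a_k=19  p_k/q_k = 19/1
k=1  a_k=1  p_k/q_k = 20/1
k=2  a_k=2  p_k/q_k = 59/3
k=3  a_k=1  p_k/q_k = 79/4
(x₁, y₁) = (79, 4);  79² − 390·4² = 1 ✓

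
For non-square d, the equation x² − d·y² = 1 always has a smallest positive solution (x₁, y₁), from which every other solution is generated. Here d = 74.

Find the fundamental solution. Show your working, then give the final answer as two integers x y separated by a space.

[8; 1,1,1,1,16] for √74; ℓ=5 ⇒ convergent index 9
i=0: a=8 ⇒ p=8, q=1
…
i=8: a=1 ⇒ p=2228, q=259
i=9: a=1 ⇒ p=3699, q=430
fundamental: x₁=3699, y₁=430  (since 13682601 − 74·184900 = 1)

3699 430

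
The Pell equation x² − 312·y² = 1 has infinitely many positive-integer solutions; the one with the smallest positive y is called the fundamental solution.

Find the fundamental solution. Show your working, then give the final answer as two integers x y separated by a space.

53 3

√312 = [17; 1,1,1,34, …], period ℓ=4 (even) → k=3
a_0=17:  p_0=17·1+0=17,  q_0=17·0+1=1
a_1=1:  p_1=1·17+1=18,  q_1=1·1+0=1
a_2=1:  p_2=1·18+17=35,  q_2=1·1+1=2
a_3=1:  p_3=1·35+18=53,  q_3=1·2+1=3
fundamental: x₁=53, y₁=3  (since 2809 − 312·9 = 1)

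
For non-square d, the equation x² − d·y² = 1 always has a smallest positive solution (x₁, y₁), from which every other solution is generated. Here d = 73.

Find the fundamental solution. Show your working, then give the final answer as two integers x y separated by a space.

[8; 1,1,5,5,1,1,16] for √73; ℓ=7 ⇒ convergent index 13
k=0  a_k=8  p_k/q_k = 8/1
…
k=2  a_k=1  p_k/q_k = 17/2
…
k=4  a_k=5  p_k/q_k = 487/57
…
k=7  a_k=16  p_k/q_k = 17669/2068
…
k=9  a_k=1  p_k/q_k = 36406/4261
…
k=11  a_k=5  p_k/q_k = 1040241/121751
k=12  a_k=1  p_k/q_k = 1241008/145249
k=13  a_k=1  p_k/q_k = 2281249/267000
fundamental: x₁=2281249, y₁=267000  (since 5204097000001 − 73·71289000000 = 1)

2281249 267000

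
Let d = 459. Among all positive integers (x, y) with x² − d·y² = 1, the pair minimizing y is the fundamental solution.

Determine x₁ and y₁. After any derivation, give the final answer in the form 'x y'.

499850 23331

√459 = [21; 2,2,1,4,21,4,1,2,2,42, …], period ℓ=10 (even) → k=9
i=0: a=21 ⇒ p=21, q=1
i=1: a=2 ⇒ p=43, q=2
…
i=3: a=1 ⇒ p=150, q=7
i=4: a=4 ⇒ p=707, q=33
…
i=6: a=4 ⇒ p=60695, q=2833
…
i=8: a=2 ⇒ p=212079, q=9899
i=9: a=2 ⇒ p=499850, q=23331
→ (499850, 23331).  Check: 499850²=249850022500, 459·23331²=249850022499, difference 1.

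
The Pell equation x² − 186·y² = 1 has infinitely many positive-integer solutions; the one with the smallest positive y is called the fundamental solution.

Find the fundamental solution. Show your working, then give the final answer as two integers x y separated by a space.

√186 = [13; 1,1,1,3,4,3,1,1,1,26, …], period ℓ=10 (even) → k=9
step 0: (13, 1)  from 13·(1,0) + (0,1)
…
step 2: (27, 2)  from 1·(14,1) + (13,1)
step 3: (41, 3)  from 1·(27,2) + (14,1)
…
step 5: (641, 47)  from 4·(150,11) + (41,3)
step 6: (2073, 152)  from 3·(641,47) + (150,11)
step 7: (2714, 199)  from 1·(2073,152) + (641,47)
step 8: (4787, 351)  from 1·(2714,199) + (2073,152)
step 9: (7501, 550)  from 1·(4787,351) + (2714,199)
fundamental: x₁=7501, y₁=550  (since 56265001 − 186·302500 = 1)

7501 550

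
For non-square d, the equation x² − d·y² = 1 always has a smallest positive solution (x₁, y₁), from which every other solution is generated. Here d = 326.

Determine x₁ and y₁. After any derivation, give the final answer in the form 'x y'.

325 18

√326 = [18; 18,36, …], period ℓ=2 (even) → k=1
step 0: (18, 1)  from 18·(1,0) + (0,1)
step 1: (325, 18)  from 18·(18,1) + (1,0)
fundamental: x₁=325, y₁=18  (since 105625 − 326·324 = 1)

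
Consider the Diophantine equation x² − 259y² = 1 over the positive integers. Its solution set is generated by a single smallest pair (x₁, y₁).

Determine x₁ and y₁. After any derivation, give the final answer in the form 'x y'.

847225 52644

√259 = [16; 10,1,2,3,4,3,2,1,10,32, …], period ℓ=10 (even) → k=9
k=0  a_k=16  p_k/q_k = 16/1
k=1  a_k=10  p_k/q_k = 161/10
…
k=4  a_k=3  p_k/q_k = 1722/107
k=5  a_k=4  p_k/q_k = 7403/460
…
k=8  a_k=1  p_k/q_k = 79196/4921
k=9  a_k=10  p_k/q_k = 847225/52644
(x₁, y₁) = (847225, 52644);  847225² − 259·52644² = 1 ✓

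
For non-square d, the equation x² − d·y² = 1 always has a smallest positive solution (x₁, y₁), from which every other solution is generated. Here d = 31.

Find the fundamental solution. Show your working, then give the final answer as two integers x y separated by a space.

1520 273

d=31: √d = [5; 1,1,3,5,3,1,1,10] (ℓ=8, even), read p_7/q_7
a_0=5:  p_0=5·1+0=5,  q_0=5·0+1=1
…
a_2=1:  p_2=1·6+5=11,  q_2=1·1+1=2
a_3=3:  p_3=3·11+6=39,  q_3=3·2+1=7
a_4=5:  p_4=5·39+11=206,  q_4=5·7+2=37
a_5=3:  p_5=3·206+39=657,  q_5=3·37+7=118
a_6=1:  p_6=1·657+206=863,  q_6=1·118+37=155
a_7=1:  p_7=1·863+657=1520,  q_7=1·155+118=273
(x₁, y₁) = (1520, 273);  1520² − 31·273² = 1 ✓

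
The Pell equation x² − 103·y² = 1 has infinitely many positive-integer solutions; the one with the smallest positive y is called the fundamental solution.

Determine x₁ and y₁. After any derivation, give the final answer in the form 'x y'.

227528 22419

√103 = [10; 6,1,2,1,1,9,1,1,2,1,6,20, …], period ℓ=12 (even) → k=11
a_0=10:  p_0=10·1+0=10,  q_0=10·0+1=1
a_1=6:  p_1=6·10+1=61,  q_1=6·1+0=6
…
a_5=1:  p_5=1·274+203=477,  q_5=1·27+20=47
a_6=9:  p_6=9·477+274=4567,  q_6=9·47+27=450
…
a_10=1:  p_10=1·24266+9611=33877,  q_10=1·2391+947=3338
a_11=6:  p_11=6·33877+24266=227528,  q_11=6·3338+2391=22419
fundamental: x₁=227528, y₁=22419  (since 51768990784 − 103·502611561 = 1)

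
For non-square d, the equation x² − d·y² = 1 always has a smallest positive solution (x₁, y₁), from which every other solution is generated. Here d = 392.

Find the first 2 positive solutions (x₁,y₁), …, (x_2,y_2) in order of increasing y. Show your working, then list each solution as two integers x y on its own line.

99 5
19601 990

√392 = [19; 1,3,1,38, …], period ℓ=4 (even) → k=3
i=0: a=19 ⇒ p=19, q=1
i=1: a=1 ⇒ p=20, q=1
i=2: a=3 ⇒ p=79, q=4
i=3: a=1 ⇒ p=99, q=5
fundamental: x₁=99, y₁=5  (since 9801 − 392·25 = 1)
n=2: (99,5)∘(99,5) = (99·99+392·5·5, 99·5+5·99) = (19601,990)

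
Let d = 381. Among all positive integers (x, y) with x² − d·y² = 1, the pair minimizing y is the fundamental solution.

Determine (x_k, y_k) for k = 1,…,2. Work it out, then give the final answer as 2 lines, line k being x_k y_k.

1015 52
2060449 105560

d=381: √d = [19; 1,1,12,1,1,38] (ℓ=6, even), read p_5/q_5
i=0: a=19 ⇒ p=19, q=1
…
i=4: a=1 ⇒ p=527, q=27
i=5: a=1 ⇒ p=1015, q=52
(x₁, y₁) = (1015, 52);  1015² − 381·52² = 1 ✓
n=2: (1015,52)∘(1015,52) = (1015·1015+381·52·52, 1015·52+52·1015) = (2060449,105560)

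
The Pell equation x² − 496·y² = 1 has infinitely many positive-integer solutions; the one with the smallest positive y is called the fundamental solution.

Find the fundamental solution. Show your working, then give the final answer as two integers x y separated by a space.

√496 → a₀=22, period (3,1,2,4,1,…,1,3,44); ℓ=16 even so k=15
k=0  a_k=22  p_k/q_k = 22/1
k=1  a_k=3  p_k/q_k = 67/3
k=2  a_k=1  p_k/q_k = 89/4
k=3  a_k=2  p_k/q_k = 245/11
k=4  a_k=4  p_k/q_k = 1069/48
k=5  a_k=1  p_k/q_k = 1314/59
…
k=7  a_k=2  p_k/q_k = 6080/273
k=8  a_k=2  p_k/q_k = 14543/653
…
k=10  a_k=1  p_k/q_k = 49709/2232
…
k=12  a_k=4  p_k/q_k = 389209/17476
k=13  a_k=2  p_k/q_k = 863293/38763
k=14  a_k=1  p_k/q_k = 1252502/56239
k=15  a_k=3  p_k/q_k = 4620799/207480
(x₁, y₁) = (4620799, 207480);  4620799² − 496·207480² = 1 ✓

4620799 207480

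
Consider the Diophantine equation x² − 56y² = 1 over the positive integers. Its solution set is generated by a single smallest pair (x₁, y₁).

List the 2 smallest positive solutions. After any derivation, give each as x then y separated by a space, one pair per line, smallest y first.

√56 = [7; 2,14, …], period ℓ=2 (even) → k=1
i=0: a=7 ⇒ p=7, q=1
i=1: a=2 ⇒ p=15, q=2
(x₁, y₁) = (15, 2);  15² − 56·2² = 1 ✓
(15+2√56)^2 = 449 + 60√56

15 2
449 60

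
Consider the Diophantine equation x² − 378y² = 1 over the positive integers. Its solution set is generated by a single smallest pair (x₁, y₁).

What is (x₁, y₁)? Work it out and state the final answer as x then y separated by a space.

d=378: √d = [19; 2,3,1,4,1,3,2,38] (ℓ=8, even), read p_7/q_7
k=0  a_k=19  p_k/q_k = 19/1
k=1  a_k=2  p_k/q_k = 39/2
k=2  a_k=3  p_k/q_k = 136/7
…
k=5  a_k=1  p_k/q_k = 1011/52
k=6  a_k=3  p_k/q_k = 3869/199
k=7  a_k=2  p_k/q_k = 8749/450
fundamental: x₁=8749, y₁=450  (since 76545001 − 378·202500 = 1)

8749 450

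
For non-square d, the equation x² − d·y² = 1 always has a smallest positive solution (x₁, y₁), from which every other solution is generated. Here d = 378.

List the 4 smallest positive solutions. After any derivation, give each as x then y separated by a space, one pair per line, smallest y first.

√378 → a₀=19, period (2,3,1,4,1,3,2,38); ℓ=8 even so k=7
step 0: (19, 1)  from 19·(1,0) + (0,1)
…
step 4: (836, 43)  from 4·(175,9) + (136,7)
…
step 6: (3869, 199)  from 3·(1011,52) + (836,43)
step 7: (8749, 450)  from 2·(3869,199) + (1011,52)
(x₁, y₁) = (8749, 450);  8749² − 378·450² = 1 ✓
n=2: (8749,450)∘(8749,450) = (8749·8749+378·450·450, 8749·450+450·8749) = (153090001,7874100)
n=3: (153090001,7874100)∘(8749,450) = (8749·153090001+378·450·7874100, 8749·7874100+450·153090001) = (2678768828749,137781001350)
n=4: (2678768828749,137781001350)∘(8749,450) = (8749·2678768828749+378·450·137781001350, 8749·137781001350+450·2678768828749) = (46873096812360001,2410891953748200)

8749 450
153090001 7874100
2678768828749 137781001350
46873096812360001 2410891953748200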